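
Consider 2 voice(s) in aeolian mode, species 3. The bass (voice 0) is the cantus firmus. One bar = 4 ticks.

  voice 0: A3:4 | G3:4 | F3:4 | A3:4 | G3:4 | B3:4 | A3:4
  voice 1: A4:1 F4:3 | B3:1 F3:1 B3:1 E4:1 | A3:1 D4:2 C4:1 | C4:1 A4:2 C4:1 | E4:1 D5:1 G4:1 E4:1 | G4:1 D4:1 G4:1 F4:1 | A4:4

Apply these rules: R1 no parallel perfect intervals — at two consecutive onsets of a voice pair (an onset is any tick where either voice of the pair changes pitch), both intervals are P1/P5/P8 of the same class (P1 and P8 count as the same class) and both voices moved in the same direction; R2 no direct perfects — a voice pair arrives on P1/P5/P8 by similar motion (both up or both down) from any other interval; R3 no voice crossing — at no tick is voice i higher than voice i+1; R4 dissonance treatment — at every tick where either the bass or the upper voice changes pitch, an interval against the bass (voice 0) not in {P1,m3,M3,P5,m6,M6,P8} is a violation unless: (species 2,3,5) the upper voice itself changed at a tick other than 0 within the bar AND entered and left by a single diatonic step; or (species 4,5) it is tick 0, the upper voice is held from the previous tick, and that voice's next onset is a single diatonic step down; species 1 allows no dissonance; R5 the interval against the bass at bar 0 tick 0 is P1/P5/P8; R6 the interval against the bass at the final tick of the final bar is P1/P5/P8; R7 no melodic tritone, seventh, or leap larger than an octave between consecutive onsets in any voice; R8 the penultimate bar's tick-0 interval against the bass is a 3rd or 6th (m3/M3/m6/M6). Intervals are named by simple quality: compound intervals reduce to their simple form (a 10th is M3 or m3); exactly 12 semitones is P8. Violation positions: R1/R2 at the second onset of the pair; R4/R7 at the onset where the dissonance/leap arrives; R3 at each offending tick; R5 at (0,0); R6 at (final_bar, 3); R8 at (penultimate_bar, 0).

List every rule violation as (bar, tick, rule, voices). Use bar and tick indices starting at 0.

bar 0: v0=A3 v1=A4 downbeat P8
bar 1: v0=G3 v1=B3 downbeat M3
bar 2: v0=F3 v1=A3 downbeat M3
bar 3: v0=A3 v1=C4 downbeat m3
bar 4: v0=G3 v1=E4 downbeat M6
bar 5: v0=B3 v1=G4 downbeat m6
bar 6: v0=A3 v1=A4 downbeat P8
  -> R7 @ bar 1 tick 0 v(1,): F4->B3 leap 6st
  -> R3 @ bar 1 tick 1 v(0, 1): G3 above F3
  -> R4 @ bar 1 tick 1 v(0, 1): G3/F3 M2 untreated
  -> R7 @ bar 1 tick 1 v(1,): B3->F3 leap 6st
  -> R7 @ bar 1 tick 2 v(1,): F3->B3 leap 6st
  -> R7 @ bar 4 tick 1 v(1,): E4->D5 leap 10st
  -> R4 @ bar 5 tick 3 v(0, 1): B3/F4 TT untreated

(1, 0, R7, (1,))
(1, 1, R3, (0, 1))
(1, 1, R4, (0, 1))
(1, 1, R7, (1,))
(1, 2, R7, (1,))
(4, 1, R7, (1,))
(5, 3, R4, (0, 1))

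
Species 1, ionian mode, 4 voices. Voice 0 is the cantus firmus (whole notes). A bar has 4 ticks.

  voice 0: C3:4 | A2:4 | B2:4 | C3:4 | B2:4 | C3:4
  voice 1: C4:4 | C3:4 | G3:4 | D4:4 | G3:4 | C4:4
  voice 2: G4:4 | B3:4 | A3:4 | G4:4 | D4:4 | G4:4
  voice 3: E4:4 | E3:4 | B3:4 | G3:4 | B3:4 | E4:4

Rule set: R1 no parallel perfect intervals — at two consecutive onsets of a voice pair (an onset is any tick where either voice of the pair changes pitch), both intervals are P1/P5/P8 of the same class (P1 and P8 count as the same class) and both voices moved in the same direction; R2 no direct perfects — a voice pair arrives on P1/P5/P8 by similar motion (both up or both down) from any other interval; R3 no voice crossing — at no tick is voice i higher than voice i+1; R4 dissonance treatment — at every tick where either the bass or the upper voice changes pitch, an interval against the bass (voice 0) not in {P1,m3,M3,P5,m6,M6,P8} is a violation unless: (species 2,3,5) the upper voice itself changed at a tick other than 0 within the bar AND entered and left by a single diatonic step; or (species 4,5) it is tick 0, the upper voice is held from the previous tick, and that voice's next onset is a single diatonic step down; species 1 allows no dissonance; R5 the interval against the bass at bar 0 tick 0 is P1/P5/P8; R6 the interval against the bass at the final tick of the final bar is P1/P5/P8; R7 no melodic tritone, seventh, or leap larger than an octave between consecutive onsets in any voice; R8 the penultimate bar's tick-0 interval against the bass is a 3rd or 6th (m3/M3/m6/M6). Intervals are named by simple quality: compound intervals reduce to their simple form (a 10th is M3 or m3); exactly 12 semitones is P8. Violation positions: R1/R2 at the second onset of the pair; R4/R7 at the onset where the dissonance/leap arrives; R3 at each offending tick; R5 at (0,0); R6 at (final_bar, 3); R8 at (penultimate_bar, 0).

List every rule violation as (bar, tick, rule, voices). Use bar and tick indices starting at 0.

bar 0: v0=C3 v1=C4 v2=G4 v3=E4 downbeat M3
bar 1: v0=A2 v1=C3 v2=B3 v3=E3 downbeat P5
bar 2: v0=B2 v1=G3 v2=A3 v3=B3 downbeat P8
bar 3: v0=C3 v1=D4 v2=G4 v3=G3 downbeat P5
bar 4: v0=B2 v1=G3 v2=D4 v3=B3 downbeat P8
bar 5: v0=C3 v1=C4 v2=G4 v3=E4 downbeat M3
  -> R3 @ bar 0 tick 0 v(2, 3): G4 above E4
  -> R5 @ bar 0 tick 0 v(0, 3): opens on M3
  -> R3 @ bar 0 tick 1 v(2, 3): G4 above E4
  -> R3 @ bar 0 tick 2 v(2, 3): G4 above E4
  -> R3 @ bar 0 tick 3 v(2, 3): G4 above E4
  -> R2 @ bar 1 tick 0 v(0, 3): C3/E4 M3 -> A2/E3 P5 similar
  -> R2 @ bar 1 tick 0 v(2, 3): G4/E4 m3 -> B3/E3 P5 similar
  -> R3 @ bar 1 tick 0 v(2, 3): B3 above E3
  -> R4 @ bar 1 tick 0 v(0, 2): A2/B3 M2 untreated
  -> R3 @ bar 1 tick 1 v(2, 3): B3 above E3
  -> R3 @ bar 1 tick 2 v(2, 3): B3 above E3
  -> R3 @ bar 1 tick 3 v(2, 3): B3 above E3
  -> R2 @ bar 2 tick 0 v(0, 3): A2/E3 P5 -> B2/B3 P8 similar
  -> R4 @ bar 2 tick 0 v(0, 2): B2/A3 m7 untreated
  -> R2 @ bar 3 tick 0 v(0, 2): B2/A3 m7 -> C3/G4 P5 similar
  -> R3 @ bar 3 tick 0 v(2, 3): G4 above G3
  -> R4 @ bar 3 tick 0 v(0, 1): C3/D4 M2 untreated
  -> R7 @ bar 3 tick 0 v(2,): A3->G4 leap 10st
  -> R3 @ bar 3 tick 1 v(2, 3): G4 above G3
  -> R3 @ bar 3 tick 2 v(2, 3): G4 above G3
  -> R3 @ bar 3 tick 3 v(2, 3): G4 above G3
  -> R2 @ bar 4 tick 0 v(1, 2): D4/G4 P4 -> G3/D4 P5 similar
  -> R3 @ bar 4 tick 0 v(2, 3): D4 above B3
  -> R8 @ bar 4 tick 0 v(0, 3): penult P8 not 3rd/6th
  -> R3 @ bar 4 tick 1 v(2, 3): D4 above B3
  -> R3 @ bar 4 tick 2 v(2, 3): D4 above B3
  -> R3 @ bar 4 tick 3 v(2, 3): D4 above B3
  -> R1 @ bar 5 tick 0 v(1, 2): G3/D4 P5 -> C4/G4 P5 similar
  -> R2 @ bar 5 tick 0 v(0, 1): B2/G3 m6 -> C3/C4 P8 similar
  -> R2 @ bar 5 tick 0 v(0, 2): B2/D4 m3 -> C3/G4 P5 similar
  -> R3 @ bar 5 tick 0 v(2, 3): G4 above E4
  -> R3 @ bar 5 tick 1 v(2, 3): G4 above E4
  -> R3 @ bar 5 tick 2 v(2, 3): G4 above E4
  -> R3 @ bar 5 tick 3 v(2, 3): G4 above E4
  -> R6 @ bar 5 tick 3 v(0, 3): closes on M3

(0, 0, R3, (2, 3))
(0, 0, R5, (0, 3))
(0, 1, R3, (2, 3))
(0, 2, R3, (2, 3))
(0, 3, R3, (2, 3))
(1, 0, R2, (0, 3))
(1, 0, R2, (2, 3))
(1, 0, R3, (2, 3))
(1, 0, R4, (0, 2))
(1, 1, R3, (2, 3))
(1, 2, R3, (2, 3))
(1, 3, R3, (2, 3))
(2, 0, R2, (0, 3))
(2, 0, R4, (0, 2))
(3, 0, R2, (0, 2))
(3, 0, R3, (2, 3))
(3, 0, R4, (0, 1))
(3, 0, R7, (2,))
(3, 1, R3, (2, 3))
(3, 2, R3, (2, 3))
(3, 3, R3, (2, 3))
(4, 0, R2, (1, 2))
(4, 0, R3, (2, 3))
(4, 0, R8, (0, 3))
(4, 1, R3, (2, 3))
(4, 2, R3, (2, 3))
(4, 3, R3, (2, 3))
(5, 0, R1, (1, 2))
(5, 0, R2, (0, 1))
(5, 0, R2, (0, 2))
(5, 0, R3, (2, 3))
(5, 1, R3, (2, 3))
(5, 2, R3, (2, 3))
(5, 3, R3, (2, 3))
(5, 3, R6, (0, 3))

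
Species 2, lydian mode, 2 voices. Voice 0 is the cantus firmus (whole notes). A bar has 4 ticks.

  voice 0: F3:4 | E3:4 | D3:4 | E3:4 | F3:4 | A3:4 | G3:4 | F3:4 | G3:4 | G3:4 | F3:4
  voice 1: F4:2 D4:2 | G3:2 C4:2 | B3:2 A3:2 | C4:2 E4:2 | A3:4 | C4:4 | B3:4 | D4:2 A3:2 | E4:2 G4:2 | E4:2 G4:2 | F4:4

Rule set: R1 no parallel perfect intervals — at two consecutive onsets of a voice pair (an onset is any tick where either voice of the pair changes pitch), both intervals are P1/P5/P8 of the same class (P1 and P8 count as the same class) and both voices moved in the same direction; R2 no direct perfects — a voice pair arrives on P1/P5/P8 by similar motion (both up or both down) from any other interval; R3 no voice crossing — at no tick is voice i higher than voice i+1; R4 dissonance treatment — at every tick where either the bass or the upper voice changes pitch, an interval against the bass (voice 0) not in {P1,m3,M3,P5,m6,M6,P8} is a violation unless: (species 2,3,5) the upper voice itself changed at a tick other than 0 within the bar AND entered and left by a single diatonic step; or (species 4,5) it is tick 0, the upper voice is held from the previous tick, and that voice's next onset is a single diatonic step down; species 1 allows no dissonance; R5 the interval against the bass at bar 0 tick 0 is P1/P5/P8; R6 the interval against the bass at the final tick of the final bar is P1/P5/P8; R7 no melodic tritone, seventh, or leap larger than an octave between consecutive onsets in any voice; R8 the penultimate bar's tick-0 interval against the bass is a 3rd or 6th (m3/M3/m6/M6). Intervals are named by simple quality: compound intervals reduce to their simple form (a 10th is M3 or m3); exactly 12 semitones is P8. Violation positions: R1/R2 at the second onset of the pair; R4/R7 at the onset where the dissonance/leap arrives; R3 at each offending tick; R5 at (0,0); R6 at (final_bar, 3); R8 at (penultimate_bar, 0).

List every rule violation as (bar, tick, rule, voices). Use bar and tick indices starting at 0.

bar 0: v0=F3 v1=F4 downbeat P8
bar 1: v0=E3 v1=G3 downbeat m3
bar 2: v0=D3 v1=B3 downbeat M6
bar 3: v0=E3 v1=C4 downbeat m6
bar 4: v0=F3 v1=A3 downbeat M3
bar 5: v0=A3 v1=C4 downbeat m3
bar 6: v0=G3 v1=B3 downbeat M3
bar 7: v0=F3 v1=D4 downbeat M6
bar 8: v0=G3 v1=E4 downbeat M6
bar 9: v0=G3 v1=E4 downbeat M6
bar 10: v0=F3 v1=F4 downbeat P8
  -> R1 @ bar 10 tick 0 v(0, 1): G3/G4 P8 -> F3/F4 P8 similar

(10, 0, R1, (0, 1))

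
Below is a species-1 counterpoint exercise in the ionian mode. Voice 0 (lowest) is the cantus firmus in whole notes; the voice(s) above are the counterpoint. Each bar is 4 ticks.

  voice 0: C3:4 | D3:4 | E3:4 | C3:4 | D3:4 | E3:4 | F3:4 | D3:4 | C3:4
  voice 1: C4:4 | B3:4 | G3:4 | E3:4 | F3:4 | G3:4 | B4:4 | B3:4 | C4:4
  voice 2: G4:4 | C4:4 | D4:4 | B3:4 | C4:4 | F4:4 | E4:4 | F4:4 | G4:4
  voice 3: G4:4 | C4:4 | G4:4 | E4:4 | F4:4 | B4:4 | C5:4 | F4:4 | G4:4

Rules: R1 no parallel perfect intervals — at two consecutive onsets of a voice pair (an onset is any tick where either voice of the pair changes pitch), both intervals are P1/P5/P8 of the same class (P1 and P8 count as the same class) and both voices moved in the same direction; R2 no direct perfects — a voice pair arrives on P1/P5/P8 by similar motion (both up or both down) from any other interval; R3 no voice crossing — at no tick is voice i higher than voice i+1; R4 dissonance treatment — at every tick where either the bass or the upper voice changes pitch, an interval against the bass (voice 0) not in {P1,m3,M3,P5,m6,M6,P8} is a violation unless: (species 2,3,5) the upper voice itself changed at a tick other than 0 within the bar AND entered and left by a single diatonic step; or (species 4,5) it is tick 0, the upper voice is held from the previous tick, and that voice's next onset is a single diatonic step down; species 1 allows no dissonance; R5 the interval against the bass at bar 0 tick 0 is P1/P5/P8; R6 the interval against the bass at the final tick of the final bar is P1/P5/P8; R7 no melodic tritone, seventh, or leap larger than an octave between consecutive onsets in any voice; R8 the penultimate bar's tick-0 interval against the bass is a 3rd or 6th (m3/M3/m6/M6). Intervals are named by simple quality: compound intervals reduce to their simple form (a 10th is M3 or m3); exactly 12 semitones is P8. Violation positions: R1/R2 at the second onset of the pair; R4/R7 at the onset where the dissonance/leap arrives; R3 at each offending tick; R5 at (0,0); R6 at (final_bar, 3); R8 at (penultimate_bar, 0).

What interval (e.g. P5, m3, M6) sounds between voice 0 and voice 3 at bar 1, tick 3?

voice 0=D3 voice 3=C4 -> m7

m7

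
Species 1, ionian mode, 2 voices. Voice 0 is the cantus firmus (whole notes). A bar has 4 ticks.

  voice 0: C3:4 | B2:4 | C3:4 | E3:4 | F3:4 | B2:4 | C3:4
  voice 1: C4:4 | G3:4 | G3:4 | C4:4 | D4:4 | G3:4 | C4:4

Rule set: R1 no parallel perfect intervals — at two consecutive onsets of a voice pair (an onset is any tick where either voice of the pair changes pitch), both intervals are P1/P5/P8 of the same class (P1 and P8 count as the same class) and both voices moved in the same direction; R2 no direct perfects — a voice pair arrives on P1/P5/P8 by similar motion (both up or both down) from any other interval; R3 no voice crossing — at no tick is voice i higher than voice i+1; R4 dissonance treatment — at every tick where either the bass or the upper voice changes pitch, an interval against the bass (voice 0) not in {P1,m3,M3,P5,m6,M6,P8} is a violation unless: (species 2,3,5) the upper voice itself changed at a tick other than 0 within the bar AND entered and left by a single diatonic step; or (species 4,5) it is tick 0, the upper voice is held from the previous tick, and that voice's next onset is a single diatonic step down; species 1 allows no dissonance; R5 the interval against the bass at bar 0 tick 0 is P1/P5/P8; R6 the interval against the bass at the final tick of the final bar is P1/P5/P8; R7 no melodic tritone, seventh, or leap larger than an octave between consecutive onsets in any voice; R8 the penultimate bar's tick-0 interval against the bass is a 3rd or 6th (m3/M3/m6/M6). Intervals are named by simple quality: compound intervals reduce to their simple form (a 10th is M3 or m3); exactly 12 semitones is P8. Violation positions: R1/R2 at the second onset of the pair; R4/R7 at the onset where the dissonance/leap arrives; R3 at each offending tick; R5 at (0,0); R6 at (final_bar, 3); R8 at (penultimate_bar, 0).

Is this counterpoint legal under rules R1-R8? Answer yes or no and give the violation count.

bar 0: v0=C3 v1=C4 (P8)
bar 1: v0=B2 v1=G3 (m6)
bar 2: v0=C3 v1=G3 (P5)
bar 3: v0=E3 v1=C4 (m6)
bar 4: v0=F3 v1=D4 (M6)
bar 5: v0=B2 v1=G3 (m6)
bar 6: v0=C3 v1=C4 (P8)
  R7 @ bar5.0: F3->B2 leap 6st
  R2 @ bar6.0: B2/G3 m6 -> C3/C4 P8 similar

No (2 violations)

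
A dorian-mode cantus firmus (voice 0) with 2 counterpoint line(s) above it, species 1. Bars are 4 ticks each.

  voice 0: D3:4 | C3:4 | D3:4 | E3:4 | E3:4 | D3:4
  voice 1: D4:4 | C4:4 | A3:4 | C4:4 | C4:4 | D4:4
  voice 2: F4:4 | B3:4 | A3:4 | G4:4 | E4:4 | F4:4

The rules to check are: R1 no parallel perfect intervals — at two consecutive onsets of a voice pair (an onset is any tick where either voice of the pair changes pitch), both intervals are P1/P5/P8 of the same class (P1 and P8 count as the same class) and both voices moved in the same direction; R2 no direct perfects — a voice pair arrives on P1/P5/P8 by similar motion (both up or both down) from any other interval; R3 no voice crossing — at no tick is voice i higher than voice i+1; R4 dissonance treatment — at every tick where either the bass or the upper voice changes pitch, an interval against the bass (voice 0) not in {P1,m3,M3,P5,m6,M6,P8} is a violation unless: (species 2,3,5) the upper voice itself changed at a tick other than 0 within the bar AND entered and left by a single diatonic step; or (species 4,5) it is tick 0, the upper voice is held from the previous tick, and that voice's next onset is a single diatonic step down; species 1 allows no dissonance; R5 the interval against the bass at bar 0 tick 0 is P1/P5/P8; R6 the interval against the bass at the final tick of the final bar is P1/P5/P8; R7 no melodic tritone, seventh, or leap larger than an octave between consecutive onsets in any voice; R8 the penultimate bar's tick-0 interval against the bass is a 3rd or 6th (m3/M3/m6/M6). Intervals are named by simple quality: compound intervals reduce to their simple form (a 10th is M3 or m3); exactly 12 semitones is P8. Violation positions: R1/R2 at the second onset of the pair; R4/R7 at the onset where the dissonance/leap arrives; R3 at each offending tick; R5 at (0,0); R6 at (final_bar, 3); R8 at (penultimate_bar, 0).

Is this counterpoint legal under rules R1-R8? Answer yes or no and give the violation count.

No (13 violations)

bar 0: v0=D3 v1=D4 v2=F4 (m3)
bar 1: v0=C3 v1=C4 v2=B3 (M7)
bar 2: v0=D3 v1=A3 v2=A3 (P5)
bar 3: v0=E3 v1=C4 v2=G4 (m3)
bar 4: v0=E3 v1=C4 v2=E4 (P8)
bar 5: v0=D3 v1=D4 v2=F4 (m3)
  R5 @ bar0.0: opens on m3
  R1 @ bar1.0: D3/D4 P8 -> C3/C4 P8 similar
  R3 @ bar1.0: C4 above B3
  R4 @ bar1.0: C3/B3 M7 untreated
  R7 @ bar1.0: F4->B3 leap 6st
  R3 @ bar1.1: C4 above B3
  R3 @ bar1.2: C4 above B3
  R3 @ bar1.3: C4 above B3
  R2 @ bar2.0: C4/B3 m2 -> A3/A3 P1 similar
  R2 @ bar3.0: A3/A3 P1 -> C4/G4 P5 similar
  R7 @ bar3.0: A3->G4 leap 10st
  R8 @ bar4.0: penult P8 not 3rd/6th
  R6 @ bar5.3: closes on m3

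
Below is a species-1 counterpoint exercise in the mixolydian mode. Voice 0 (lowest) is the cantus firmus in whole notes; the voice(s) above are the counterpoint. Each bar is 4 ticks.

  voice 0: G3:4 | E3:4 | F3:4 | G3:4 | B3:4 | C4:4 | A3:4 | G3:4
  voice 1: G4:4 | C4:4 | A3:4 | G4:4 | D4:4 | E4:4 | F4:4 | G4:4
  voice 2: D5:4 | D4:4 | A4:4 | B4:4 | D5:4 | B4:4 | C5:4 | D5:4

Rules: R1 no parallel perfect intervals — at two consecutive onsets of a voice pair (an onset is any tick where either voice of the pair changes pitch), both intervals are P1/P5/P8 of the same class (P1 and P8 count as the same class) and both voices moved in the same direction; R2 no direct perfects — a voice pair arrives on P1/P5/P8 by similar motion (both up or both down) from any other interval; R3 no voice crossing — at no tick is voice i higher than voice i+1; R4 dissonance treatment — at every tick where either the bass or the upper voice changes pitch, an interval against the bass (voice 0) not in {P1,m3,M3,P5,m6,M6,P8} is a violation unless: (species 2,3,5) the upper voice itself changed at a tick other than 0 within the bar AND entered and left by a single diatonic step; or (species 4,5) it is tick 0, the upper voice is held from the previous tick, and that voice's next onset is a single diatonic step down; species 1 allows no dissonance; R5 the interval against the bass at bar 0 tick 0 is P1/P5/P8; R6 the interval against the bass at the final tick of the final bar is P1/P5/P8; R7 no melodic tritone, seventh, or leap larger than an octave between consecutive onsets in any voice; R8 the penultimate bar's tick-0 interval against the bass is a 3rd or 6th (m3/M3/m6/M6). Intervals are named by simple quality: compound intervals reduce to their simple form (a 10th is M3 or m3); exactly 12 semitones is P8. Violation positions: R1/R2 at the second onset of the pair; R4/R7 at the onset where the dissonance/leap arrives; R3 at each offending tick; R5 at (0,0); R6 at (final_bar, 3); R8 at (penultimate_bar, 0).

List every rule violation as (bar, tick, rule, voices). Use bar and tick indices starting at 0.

bar 0: v0=G3 v1=G4 v2=D5 downbeat P5
bar 1: v0=E3 v1=C4 v2=D4 downbeat m7
bar 2: v0=F3 v1=A3 v2=A4 downbeat M3
bar 3: v0=G3 v1=G4 v2=B4 downbeat M3
bar 4: v0=B3 v1=D4 v2=D5 downbeat m3
bar 5: v0=C4 v1=E4 v2=B4 downbeat M7
bar 6: v0=A3 v1=F4 v2=C5 downbeat m3
bar 7: v0=G3 v1=G4 v2=D5 downbeat P5
  -> R4 @ bar 1 tick 0 v(0, 2): E3/D4 m7 untreated
  -> R2 @ bar 3 tick 0 v(0, 1): F3/A3 M3 -> G3/G4 P8 similar
  -> R7 @ bar 3 tick 0 v(1,): A3->G4 leap 10st
  -> R4 @ bar 5 tick 0 v(0, 2): C4/B4 M7 untreated
  -> R1 @ bar 6 tick 0 v(1, 2): E4/B4 P5 -> F4/C5 P5 similar
  -> R1 @ bar 7 tick 0 v(1, 2): F4/C5 P5 -> G4/D5 P5 similar

(1, 0, R4, (0, 2))
(3, 0, R2, (0, 1))
(3, 0, R7, (1,))
(5, 0, R4, (0, 2))
(6, 0, R1, (1, 2))
(7, 0, R1, (1, 2))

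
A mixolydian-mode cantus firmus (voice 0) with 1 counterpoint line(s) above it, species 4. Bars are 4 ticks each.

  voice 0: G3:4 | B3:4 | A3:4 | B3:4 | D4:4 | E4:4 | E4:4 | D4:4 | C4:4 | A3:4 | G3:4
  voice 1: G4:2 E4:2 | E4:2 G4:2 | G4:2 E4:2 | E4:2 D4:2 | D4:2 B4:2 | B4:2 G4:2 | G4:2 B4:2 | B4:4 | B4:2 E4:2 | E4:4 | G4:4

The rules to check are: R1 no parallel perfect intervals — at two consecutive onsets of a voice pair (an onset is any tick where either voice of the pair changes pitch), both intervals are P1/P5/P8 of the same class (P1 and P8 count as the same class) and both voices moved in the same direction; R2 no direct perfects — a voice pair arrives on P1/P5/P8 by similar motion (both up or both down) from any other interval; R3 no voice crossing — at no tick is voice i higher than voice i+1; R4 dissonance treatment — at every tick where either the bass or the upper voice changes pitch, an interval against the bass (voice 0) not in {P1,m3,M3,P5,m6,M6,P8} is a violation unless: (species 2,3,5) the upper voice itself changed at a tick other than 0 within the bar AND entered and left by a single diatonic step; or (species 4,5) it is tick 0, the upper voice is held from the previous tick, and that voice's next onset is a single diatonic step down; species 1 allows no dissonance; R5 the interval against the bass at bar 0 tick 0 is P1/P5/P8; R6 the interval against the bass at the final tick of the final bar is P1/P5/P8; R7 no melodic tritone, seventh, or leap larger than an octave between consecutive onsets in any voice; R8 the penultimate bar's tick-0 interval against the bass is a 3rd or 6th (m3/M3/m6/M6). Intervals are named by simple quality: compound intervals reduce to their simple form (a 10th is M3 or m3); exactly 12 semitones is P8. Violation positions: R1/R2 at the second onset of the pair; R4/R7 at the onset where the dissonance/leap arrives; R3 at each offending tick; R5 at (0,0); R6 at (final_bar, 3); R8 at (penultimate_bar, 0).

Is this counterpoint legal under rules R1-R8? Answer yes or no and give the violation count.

No (4 violations)

bar 0: v0=G3 v1=G4 (P8)
bar 1: v0=B3 v1=E4 (P4)
bar 2: v0=A3 v1=G4 (m7)
bar 3: v0=B3 v1=E4 (P4)
bar 4: v0=D4 v1=D4 (P1)
bar 5: v0=E4 v1=B4 (P5)
bar 6: v0=E4 v1=G4 (m3)
bar 7: v0=D4 v1=B4 (M6)
bar 8: v0=C4 v1=B4 (M7)
bar 9: v0=A3 v1=E4 (P5)
bar 10: v0=G3 v1=G4 (P8)
  R4 @ bar1.0: B3/E4 P4 untreated
  R4 @ bar2.0: A3/G4 m7 untreated
  R4 @ bar8.0: C4/B4 M7 untreated
  R8 @ bar9.0: penult P5 not 3rd/6th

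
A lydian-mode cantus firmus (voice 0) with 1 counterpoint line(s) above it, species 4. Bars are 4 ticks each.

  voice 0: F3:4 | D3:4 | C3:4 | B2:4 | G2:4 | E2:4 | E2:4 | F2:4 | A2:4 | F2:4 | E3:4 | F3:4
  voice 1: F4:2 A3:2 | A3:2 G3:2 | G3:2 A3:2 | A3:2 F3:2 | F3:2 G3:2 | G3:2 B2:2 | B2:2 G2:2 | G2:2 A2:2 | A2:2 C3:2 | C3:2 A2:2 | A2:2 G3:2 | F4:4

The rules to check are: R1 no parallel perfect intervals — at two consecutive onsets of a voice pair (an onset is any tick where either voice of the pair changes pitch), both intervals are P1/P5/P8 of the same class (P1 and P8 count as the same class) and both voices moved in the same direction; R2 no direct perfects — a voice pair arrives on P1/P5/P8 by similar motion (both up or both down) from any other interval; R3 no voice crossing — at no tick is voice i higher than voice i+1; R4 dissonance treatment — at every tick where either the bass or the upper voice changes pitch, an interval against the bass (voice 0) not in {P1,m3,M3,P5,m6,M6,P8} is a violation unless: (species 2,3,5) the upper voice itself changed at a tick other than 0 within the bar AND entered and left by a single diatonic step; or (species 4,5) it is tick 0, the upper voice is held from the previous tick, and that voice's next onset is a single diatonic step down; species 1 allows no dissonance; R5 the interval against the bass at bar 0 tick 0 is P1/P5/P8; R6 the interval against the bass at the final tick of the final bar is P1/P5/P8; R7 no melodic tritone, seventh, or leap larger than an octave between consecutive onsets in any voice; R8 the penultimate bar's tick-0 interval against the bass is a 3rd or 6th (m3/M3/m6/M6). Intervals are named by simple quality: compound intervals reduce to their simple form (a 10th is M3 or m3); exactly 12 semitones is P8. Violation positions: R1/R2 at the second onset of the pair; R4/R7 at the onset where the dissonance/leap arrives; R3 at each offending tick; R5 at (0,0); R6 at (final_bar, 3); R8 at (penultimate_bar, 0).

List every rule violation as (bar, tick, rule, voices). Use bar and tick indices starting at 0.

bar 0: v0=F3 v1=F4 downbeat P8
bar 1: v0=D3 v1=A3 downbeat P5
bar 2: v0=C3 v1=G3 downbeat P5
bar 3: v0=B2 v1=A3 downbeat m7
bar 4: v0=G2 v1=F3 downbeat m7
bar 5: v0=E2 v1=G3 downbeat m3
bar 6: v0=E2 v1=B2 downbeat P5
bar 7: v0=F2 v1=G2 downbeat M2
bar 8: v0=A2 v1=A2 downbeat P1
bar 9: v0=F2 v1=C3 downbeat P5
bar 10: v0=E3 v1=A2 downbeat P5
bar 11: v0=F3 v1=F4 downbeat P8
  -> R4 @ bar 1 tick 2 v(0, 1): D3/G3 P4 untreated
  -> R4 @ bar 3 tick 0 v(0, 1): B2/A3 m7 untreated
  -> R4 @ bar 3 tick 2 v(0, 1): B2/F3 TT untreated
  -> R4 @ bar 4 tick 0 v(0, 1): G2/F3 m7 untreated
  -> R4 @ bar 7 tick 0 v(0, 1): F2/G2 M2 untreated
  -> R3 @ bar 10 tick 0 v(0, 1): E3 above A2
  -> R7 @ bar 10 tick 0 v(0,): F2->E3 leap 11st
  -> R8 @ bar 10 tick 0 v(0, 1): penult P5 not 3rd/6th
  -> R3 @ bar 10 tick 1 v(0, 1): E3 above A2
  -> R7 @ bar 10 tick 2 v(1,): A2->G3 leap 10st
  -> R2 @ bar 11 tick 0 v(0, 1): E3/G3 m3 -> F3/F4 P8 similar
  -> R7 @ bar 11 tick 0 v(1,): G3->F4 leap 10st

(1, 2, R4, (0, 1))
(3, 0, R4, (0, 1))
(3, 2, R4, (0, 1))
(4, 0, R4, (0, 1))
(7, 0, R4, (0, 1))
(10, 0, R3, (0, 1))
(10, 0, R7, (0,))
(10, 0, R8, (0, 1))
(10, 1, R3, (0, 1))
(10, 2, R7, (1,))
(11, 0, R2, (0, 1))
(11, 0, R7, (1,))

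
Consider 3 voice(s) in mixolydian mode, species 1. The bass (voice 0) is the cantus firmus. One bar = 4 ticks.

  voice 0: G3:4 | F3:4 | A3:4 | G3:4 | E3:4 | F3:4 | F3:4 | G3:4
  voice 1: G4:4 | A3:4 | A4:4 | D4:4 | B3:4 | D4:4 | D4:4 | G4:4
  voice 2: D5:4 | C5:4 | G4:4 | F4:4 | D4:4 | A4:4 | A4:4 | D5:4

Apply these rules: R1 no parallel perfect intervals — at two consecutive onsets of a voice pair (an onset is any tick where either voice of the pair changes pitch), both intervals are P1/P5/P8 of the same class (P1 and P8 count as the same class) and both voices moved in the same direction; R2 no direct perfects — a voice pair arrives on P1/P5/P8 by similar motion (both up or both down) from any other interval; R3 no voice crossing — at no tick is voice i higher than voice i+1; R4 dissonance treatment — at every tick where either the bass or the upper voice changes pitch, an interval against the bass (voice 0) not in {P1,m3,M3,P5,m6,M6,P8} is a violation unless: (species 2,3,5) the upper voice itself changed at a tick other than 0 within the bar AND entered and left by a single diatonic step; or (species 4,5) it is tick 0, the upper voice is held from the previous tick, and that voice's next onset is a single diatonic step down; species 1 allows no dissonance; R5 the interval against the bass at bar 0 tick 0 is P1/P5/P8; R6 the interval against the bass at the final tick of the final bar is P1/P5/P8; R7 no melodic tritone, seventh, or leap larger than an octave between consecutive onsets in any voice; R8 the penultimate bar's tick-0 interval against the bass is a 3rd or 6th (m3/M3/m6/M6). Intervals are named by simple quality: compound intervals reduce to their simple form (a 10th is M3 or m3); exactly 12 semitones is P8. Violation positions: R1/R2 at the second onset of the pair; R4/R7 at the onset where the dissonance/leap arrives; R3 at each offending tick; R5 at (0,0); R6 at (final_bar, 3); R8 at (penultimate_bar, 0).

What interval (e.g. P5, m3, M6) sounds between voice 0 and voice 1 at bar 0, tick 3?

P8

voice 0=G3 voice 1=G4 -> P8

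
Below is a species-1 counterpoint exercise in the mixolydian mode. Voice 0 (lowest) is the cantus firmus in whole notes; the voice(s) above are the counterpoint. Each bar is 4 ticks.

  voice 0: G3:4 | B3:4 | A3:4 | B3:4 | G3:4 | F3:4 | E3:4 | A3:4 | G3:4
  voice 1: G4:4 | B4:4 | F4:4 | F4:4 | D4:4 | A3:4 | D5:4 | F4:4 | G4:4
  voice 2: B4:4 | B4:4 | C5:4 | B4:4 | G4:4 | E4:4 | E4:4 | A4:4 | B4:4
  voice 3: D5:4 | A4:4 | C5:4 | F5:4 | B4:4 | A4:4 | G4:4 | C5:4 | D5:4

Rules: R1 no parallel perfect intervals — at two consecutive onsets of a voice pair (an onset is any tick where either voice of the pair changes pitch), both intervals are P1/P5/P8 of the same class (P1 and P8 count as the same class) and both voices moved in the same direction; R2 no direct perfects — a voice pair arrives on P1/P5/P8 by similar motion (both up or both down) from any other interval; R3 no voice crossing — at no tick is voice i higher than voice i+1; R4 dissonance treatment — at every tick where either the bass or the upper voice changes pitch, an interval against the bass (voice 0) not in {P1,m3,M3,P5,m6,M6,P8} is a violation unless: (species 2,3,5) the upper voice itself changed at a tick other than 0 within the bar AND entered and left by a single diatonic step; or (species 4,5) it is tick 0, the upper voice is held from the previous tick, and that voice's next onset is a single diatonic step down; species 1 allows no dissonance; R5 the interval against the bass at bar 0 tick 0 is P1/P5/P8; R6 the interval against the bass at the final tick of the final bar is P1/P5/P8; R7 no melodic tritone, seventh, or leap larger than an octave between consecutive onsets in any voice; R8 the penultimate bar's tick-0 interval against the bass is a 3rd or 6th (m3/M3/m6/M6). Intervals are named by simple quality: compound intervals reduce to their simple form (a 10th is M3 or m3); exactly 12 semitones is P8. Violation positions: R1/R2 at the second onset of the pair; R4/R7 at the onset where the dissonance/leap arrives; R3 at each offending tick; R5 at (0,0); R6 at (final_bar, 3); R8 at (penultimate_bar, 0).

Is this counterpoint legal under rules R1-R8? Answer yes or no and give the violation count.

bar 0: v0=G3 v1=G4 v2=B4 v3=D5 (P5)
bar 1: v0=B3 v1=B4 v2=B4 v3=A4 (m7)
bar 2: v0=A3 v1=F4 v2=C5 v3=C5 (m3)
bar 3: v0=B3 v1=F4 v2=B4 v3=F5 (TT)
bar 4: v0=G3 v1=D4 v2=G4 v3=B4 (M3)
bar 5: v0=F3 v1=A3 v2=E4 v3=A4 (M3)
bar 6: v0=E3 v1=D5 v2=E4 v3=G4 (m3)
bar 7: v0=A3 v1=F4 v2=A4 v3=C5 (m3)
bar 8: v0=G3 v1=G4 v2=B4 v3=D5 (P5)
  R5 @ bar0.0: opens on M3
  R1 @ bar1.0: G3/G4 P8 -> B3/B4 P8 similar
  R3 @ bar1.0: B4 above A4
  R4 @ bar1.0: B3/A4 m7 untreated
  R3 @ bar1.1: B4 above A4
  R3 @ bar1.2: B4 above A4
  R3 @ bar1.3: B4 above A4
  R2 @ bar2.0: B4/A4 M2 -> C5/C5 P1 similar
  R7 @ bar2.0: B4->F4 leap 6st
  R4 @ bar3.0: B3/F4 TT untreated
  R4 @ bar3.0: B3/F5 TT untreated
  R1 @ bar4.0: B3/B4 P8 -> G3/G4 P8 similar
  R2 @ bar4.0: B3/F4 TT -> G3/D4 P5 similar
  R7 @ bar4.0: F5->B4 leap 6st
  R2 @ bar5.0: D4/G4 P4 -> A3/E4 P5 similar
  R2 @ bar5.0: D4/B4 M6 -> A3/A4 P8 similar
  R4 @ bar5.0: F3/E4 M7 untreated
  R3 @ bar6.0: D5 above E4
  R4 @ bar6.0: E3/D5 m7 untreated
  R7 @ bar6.0: A3->D5 leap 17st
  R3 @ bar6.1: D5 above E4
  R3 @ bar6.2: D5 above E4
  R3 @ bar6.3: D5 above E4
  R1 @ bar7.0: E3/E4 P8 -> A3/A4 P8 similar
  R8 @ bar7.0: penult P8 not 3rd/6th
  R1 @ bar8.0: F4/C5 P5 -> G4/D5 P5 similar
  R6 @ bar8.3: closes on M3

No (27 violations)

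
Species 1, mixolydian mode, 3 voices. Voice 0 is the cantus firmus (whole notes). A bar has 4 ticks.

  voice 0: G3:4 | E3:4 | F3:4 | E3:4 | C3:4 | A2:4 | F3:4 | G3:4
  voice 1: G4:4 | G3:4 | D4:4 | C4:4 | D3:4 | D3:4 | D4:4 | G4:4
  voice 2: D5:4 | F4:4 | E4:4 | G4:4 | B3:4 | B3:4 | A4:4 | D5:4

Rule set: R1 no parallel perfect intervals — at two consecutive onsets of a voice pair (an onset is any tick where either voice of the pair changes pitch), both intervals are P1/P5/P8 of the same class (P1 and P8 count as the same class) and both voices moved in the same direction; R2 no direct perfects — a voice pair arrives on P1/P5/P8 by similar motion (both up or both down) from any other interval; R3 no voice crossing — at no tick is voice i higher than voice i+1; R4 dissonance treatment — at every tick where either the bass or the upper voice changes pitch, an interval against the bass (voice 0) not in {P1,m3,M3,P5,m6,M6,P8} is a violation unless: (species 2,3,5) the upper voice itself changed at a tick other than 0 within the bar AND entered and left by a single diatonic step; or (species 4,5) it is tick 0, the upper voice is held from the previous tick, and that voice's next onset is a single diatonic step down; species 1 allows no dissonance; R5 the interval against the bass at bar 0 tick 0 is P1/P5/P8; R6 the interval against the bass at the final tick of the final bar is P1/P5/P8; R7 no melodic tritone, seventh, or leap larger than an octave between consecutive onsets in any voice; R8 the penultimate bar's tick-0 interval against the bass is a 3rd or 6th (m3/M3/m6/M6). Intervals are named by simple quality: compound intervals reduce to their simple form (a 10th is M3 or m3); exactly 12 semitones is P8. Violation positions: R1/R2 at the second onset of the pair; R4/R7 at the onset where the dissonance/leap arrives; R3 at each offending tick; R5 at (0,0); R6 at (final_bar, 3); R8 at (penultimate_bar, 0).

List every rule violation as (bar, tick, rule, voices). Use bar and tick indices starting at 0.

bar 0: v0=G3 v1=G4 v2=D5 downbeat P5
bar 1: v0=E3 v1=G3 v2=F4 downbeat m2
bar 2: v0=F3 v1=D4 v2=E4 downbeat M7
bar 3: v0=E3 v1=C4 v2=G4 downbeat m3
bar 4: v0=C3 v1=D3 v2=B3 downbeat M7
bar 5: v0=A2 v1=D3 v2=B3 downbeat M2
bar 6: v0=F3 v1=D4 v2=A4 downbeat M3
bar 7: v0=G3 v1=G4 v2=D5 downbeat P5
  -> R4 @ bar 1 tick 0 v(0, 2): E3/F4 m2 untreated
  -> R4 @ bar 2 tick 0 v(0, 2): F3/E4 M7 untreated
  -> R4 @ bar 4 tick 0 v(0, 1): C3/D3 M2 untreated
  -> R4 @ bar 4 tick 0 v(0, 2): C3/B3 M7 untreated
  -> R7 @ bar 4 tick 0 v(1,): C4->D3 leap 10st
  -> R4 @ bar 5 tick 0 v(0, 1): A2/D3 P4 untreated
  -> R4 @ bar 5 tick 0 v(0, 2): A2/B3 M2 untreated
  -> R2 @ bar 6 tick 0 v(1, 2): D3/B3 M6 -> D4/A4 P5 similar
  -> R7 @ bar 6 tick 0 v(2,): B3->A4 leap 10st
  -> R1 @ bar 7 tick 0 v(1, 2): D4/A4 P5 -> G4/D5 P5 similar
  -> R2 @ bar 7 tick 0 v(0, 1): F3/D4 M6 -> G3/G4 P8 similar
  -> R2 @ bar 7 tick 0 v(0, 2): F3/A4 M3 -> G3/D5 P5 similar

(1, 0, R4, (0, 2))
(2, 0, R4, (0, 2))
(4, 0, R4, (0, 1))
(4, 0, R4, (0, 2))
(4, 0, R7, (1,))
(5, 0, R4, (0, 1))
(5, 0, R4, (0, 2))
(6, 0, R2, (1, 2))
(6, 0, R7, (2,))
(7, 0, R1, (1, 2))
(7, 0, R2, (0, 1))
(7, 0, R2, (0, 2))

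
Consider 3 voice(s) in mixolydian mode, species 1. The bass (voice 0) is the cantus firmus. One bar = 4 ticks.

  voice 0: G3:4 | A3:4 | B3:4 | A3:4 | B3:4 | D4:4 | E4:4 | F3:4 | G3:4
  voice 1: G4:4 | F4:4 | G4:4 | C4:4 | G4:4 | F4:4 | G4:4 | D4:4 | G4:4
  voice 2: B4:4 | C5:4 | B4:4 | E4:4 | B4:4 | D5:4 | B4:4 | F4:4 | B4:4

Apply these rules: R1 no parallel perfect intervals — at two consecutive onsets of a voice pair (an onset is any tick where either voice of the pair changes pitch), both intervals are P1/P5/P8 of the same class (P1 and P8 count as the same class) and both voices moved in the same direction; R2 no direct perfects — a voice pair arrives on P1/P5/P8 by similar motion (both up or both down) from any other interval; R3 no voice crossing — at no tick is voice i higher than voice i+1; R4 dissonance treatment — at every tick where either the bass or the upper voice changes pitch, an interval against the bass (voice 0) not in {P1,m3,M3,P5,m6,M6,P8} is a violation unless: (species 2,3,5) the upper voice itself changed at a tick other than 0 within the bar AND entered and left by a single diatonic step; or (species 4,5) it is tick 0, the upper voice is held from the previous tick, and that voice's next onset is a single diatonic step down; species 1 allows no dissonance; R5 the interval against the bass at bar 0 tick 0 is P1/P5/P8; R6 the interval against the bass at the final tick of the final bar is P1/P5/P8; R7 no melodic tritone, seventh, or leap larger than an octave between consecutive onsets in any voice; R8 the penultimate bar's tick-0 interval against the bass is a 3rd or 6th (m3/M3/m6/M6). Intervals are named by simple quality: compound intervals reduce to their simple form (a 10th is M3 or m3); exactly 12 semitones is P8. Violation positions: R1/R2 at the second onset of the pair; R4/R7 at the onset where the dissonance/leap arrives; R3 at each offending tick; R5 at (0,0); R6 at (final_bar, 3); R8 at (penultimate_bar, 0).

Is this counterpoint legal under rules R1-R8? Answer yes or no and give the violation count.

bar 0: v0=G3 v1=G4 v2=B4 (M3)
bar 1: v0=A3 v1=F4 v2=C5 (m3)
bar 2: v0=B3 v1=G4 v2=B4 (P8)
bar 3: v0=A3 v1=C4 v2=E4 (P5)
bar 4: v0=B3 v1=G4 v2=B4 (P8)
bar 5: v0=D4 v1=F4 v2=D5 (P8)
bar 6: v0=E4 v1=G4 v2=B4 (P5)
bar 7: v0=F3 v1=D4 v2=F4 (P8)
bar 8: v0=G3 v1=G4 v2=B4 (M3)
  R5 @ bar0.0: opens on M3
  R2 @ bar3.0: B3/B4 P8 -> A3/E4 P5 similar
  R2 @ bar4.0: A3/E4 P5 -> B3/B4 P8 similar
  R1 @ bar5.0: B3/B4 P8 -> D4/D5 P8 similar
  R2 @ bar7.0: E4/B4 P5 -> F3/F4 P8 similar
  R7 @ bar7.0: E4->F3 leap 11st
  R7 @ bar7.0: B4->F4 leap 6st
  R8 @ bar7.0: penult P8 not 3rd/6th
  R2 @ bar8.0: F3/D4 M6 -> G3/G4 P8 similar
  R7 @ bar8.0: F4->B4 leap 6st
  R6 @ bar8.3: closes on M3

No (11 violations)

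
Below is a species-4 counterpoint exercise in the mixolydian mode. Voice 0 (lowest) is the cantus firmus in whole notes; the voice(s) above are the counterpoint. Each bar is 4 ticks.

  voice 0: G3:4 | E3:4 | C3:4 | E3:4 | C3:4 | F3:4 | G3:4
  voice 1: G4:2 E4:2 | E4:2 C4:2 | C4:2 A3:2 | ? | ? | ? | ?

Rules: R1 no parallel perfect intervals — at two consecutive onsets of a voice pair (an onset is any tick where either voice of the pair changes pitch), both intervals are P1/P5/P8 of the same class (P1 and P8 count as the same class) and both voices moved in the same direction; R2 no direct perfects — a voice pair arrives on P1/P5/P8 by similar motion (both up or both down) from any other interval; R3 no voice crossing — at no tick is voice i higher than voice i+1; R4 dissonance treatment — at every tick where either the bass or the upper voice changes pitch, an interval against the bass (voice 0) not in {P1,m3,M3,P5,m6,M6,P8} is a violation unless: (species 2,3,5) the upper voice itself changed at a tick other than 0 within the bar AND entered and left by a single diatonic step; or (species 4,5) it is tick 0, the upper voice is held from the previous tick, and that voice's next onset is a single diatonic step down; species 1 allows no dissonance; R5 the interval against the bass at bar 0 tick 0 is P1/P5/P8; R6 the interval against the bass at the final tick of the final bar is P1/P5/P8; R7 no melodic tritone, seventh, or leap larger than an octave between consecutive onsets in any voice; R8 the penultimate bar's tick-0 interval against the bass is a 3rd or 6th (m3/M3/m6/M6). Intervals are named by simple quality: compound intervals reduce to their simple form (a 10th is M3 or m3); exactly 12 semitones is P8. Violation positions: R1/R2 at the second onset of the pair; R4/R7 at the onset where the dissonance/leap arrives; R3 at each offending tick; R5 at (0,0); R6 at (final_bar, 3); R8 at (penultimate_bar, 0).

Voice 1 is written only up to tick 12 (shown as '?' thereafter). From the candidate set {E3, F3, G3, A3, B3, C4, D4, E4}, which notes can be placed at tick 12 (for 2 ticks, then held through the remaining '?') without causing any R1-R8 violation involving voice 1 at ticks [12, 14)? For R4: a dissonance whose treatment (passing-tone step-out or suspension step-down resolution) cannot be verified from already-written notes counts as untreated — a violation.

{C4, E3, G3}

E3: legal
F3: violates R4
G3: legal
A3: violates R4
B3: violates R2
C4: legal
D4: violates R4
E4: violates R2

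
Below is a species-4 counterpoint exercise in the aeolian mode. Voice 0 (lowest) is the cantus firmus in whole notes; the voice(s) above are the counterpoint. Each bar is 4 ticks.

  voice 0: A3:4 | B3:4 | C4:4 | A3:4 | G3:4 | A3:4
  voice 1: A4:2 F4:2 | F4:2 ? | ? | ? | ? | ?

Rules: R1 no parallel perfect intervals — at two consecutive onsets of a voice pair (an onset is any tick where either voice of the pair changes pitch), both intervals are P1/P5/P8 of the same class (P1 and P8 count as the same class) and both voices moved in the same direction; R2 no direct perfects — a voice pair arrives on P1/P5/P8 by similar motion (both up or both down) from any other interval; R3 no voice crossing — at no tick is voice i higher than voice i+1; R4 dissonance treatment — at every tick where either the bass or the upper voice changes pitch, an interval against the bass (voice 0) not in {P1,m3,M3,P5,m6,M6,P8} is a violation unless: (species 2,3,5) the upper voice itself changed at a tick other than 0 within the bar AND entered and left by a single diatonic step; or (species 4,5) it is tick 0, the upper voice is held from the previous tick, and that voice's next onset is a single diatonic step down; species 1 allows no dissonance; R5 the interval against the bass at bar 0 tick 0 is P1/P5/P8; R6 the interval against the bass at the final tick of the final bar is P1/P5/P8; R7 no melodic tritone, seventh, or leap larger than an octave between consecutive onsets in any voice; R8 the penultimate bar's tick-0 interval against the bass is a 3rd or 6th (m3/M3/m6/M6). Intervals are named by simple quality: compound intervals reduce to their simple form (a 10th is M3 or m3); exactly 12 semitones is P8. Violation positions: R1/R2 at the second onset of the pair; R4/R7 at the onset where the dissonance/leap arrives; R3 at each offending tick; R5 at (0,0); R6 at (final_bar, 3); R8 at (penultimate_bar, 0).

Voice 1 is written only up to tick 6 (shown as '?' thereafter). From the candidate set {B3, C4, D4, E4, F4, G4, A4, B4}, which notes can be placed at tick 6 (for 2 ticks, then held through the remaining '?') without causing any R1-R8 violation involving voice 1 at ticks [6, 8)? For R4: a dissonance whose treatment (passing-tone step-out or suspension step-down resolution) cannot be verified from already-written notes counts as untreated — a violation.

{D4, F4, G4}

B3: violates R7
C4: violates R4
D4: legal
E4: violates R4
F4: legal
G4: legal
A4: violates R4
B4: violates R7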